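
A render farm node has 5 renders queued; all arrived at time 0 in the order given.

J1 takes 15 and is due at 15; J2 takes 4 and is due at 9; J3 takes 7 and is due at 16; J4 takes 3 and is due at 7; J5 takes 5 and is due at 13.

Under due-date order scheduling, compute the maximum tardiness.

18

EDD (increasing due date): J4 J2 J5 J1 J3.
J4: 0→3, due 7, tardiness 0
J2: 3→7, due 9, tardiness 0
J5: 7→12, due 13, tardiness 0
J1: 12→27, due 15, tardiness 12
J3: 27→34, due 16, tardiness 18
Maximum = 18.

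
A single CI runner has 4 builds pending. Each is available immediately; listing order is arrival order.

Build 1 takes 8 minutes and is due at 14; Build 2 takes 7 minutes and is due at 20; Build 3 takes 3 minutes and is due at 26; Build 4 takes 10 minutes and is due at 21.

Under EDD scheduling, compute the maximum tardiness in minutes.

EDD (increasing due date): Build 1 Build 2 Build 4 Build 3.
Build 1: 0→8, due 14, tardiness 0
Build 2: 8→15, due 20, tardiness 0
Build 4: 15→25, due 21, tardiness 4
Build 3: 25→28, due 26, tardiness 2
Maximum = 4.

4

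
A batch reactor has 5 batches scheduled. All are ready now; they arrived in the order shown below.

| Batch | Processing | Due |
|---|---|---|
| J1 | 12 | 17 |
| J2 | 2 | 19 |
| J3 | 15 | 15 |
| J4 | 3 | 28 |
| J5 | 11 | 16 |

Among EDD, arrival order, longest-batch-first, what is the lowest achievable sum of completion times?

130

EDD (increasing due date): J3 J5 J1 J2 J4.
J3: 0→15
J5: 15→26
J1: 26→38
J2: 38→40
J4: 40→43
Sum = 15+26+38+40+43 = 162.
FIFO (arrival order): J1 J2 J3 J4 J5.
J1: 0→12
J2: 12→14
J3: 14→29
J4: 29→32
J5: 32→43
Sum = 12+14+29+32+43 = 130.
LPT (decreasing processing time): J3 J1 J5 J4 J2.
J3: 0→15
J1: 15→27
J5: 27→38
J4: 38→41
J2: 41→43
Sum = 15+27+38+41+43 = 164.
EDD 162, FIFO 130, LPT 164 → minimum 130.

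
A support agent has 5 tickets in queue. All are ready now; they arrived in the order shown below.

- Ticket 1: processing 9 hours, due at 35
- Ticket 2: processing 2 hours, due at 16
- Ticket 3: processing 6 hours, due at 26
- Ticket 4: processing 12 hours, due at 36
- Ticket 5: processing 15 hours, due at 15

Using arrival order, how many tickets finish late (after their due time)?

1

FIFO (arrival order): Ticket 1 Ticket 2 Ticket 3 Ticket 4 Ticket 5.
Ticket 1: 0→9, due 35, tardiness 0
Ticket 2: 9→11, due 16, tardiness 0
Ticket 3: 11→17, due 26, tardiness 0
Ticket 4: 17→29, due 36, tardiness 0
Ticket 5: 29→44, due 15, tardiness 29
Late tickets: 1.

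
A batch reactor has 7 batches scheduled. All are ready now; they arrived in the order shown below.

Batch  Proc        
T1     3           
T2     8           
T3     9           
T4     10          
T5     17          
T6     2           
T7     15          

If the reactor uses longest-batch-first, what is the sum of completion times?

327

LPT (decreasing processing time): T5 T7 T4 T3 T2 T1 T6.
T5: 0→17
T7: 17→32
T4: 32→42
T3: 42→51
T2: 51→59
T1: 59→62
T6: 62→64
Sum = 17+32+42+51+59+62+64 = 327.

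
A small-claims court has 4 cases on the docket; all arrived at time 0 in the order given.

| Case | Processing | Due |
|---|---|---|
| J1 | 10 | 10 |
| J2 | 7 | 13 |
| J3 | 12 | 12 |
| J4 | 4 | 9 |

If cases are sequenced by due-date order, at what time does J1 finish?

14

EDD (increasing due date): J4 J1 J3 J2.
J4: 0→4
J1: 4→14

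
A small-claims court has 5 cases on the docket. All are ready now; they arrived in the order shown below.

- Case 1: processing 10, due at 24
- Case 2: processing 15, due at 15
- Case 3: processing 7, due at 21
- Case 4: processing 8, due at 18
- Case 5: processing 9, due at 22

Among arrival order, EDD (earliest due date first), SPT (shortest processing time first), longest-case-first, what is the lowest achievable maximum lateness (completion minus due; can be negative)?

FIFO (arrival order): Case 1 Case 2 Case 3 Case 4 Case 5.
Case 1: 0→10, due 24, lateness -14
Case 2: 10→25, due 15, lateness 10
Case 3: 25→32, due 21, lateness 11
Case 4: 32→40, due 18, lateness 22
Case 5: 40→49, due 22, lateness 27
Maximum = 27.
EDD (increasing due date): Case 2 Case 4 Case 3 Case 5 Case 1.
Case 2: 0→15, due 15, lateness 0
Case 4: 15→23, due 18, lateness 5
Case 3: 23→30, due 21, lateness 9
Case 5: 30→39, due 22, lateness 17
Case 1: 39→49, due 24, lateness 25
Maximum = 25.
SPT (increasing processing time): Case 3 Case 4 Case 5 Case 1 Case 2.
Case 3: 0→7, due 21, lateness -14
Case 4: 7→15, due 18, lateness -3
Case 5: 15→24, due 22, lateness 2
Case 1: 24→34, due 24, lateness 10
Case 2: 34→49, due 15, lateness 34
Maximum = 34.
LPT (decreasing processing time): Case 2 Case 1 Case 5 Case 4 Case 3.
Case 2: 0→15, due 15, lateness 0
Case 1: 15→25, due 24, lateness 1
Case 5: 25→34, due 22, lateness 12
Case 4: 34→42, due 18, lateness 24
Case 3: 42→49, due 21, lateness 28
Maximum = 28.
FIFO 27, EDD 25, SPT 34, LPT 28 → minimum 25.

25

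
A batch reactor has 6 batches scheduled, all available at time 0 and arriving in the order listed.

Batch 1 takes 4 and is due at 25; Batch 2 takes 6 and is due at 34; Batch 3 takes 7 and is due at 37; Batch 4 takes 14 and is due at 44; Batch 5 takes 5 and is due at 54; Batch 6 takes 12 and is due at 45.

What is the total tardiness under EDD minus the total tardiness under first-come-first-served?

EDD (increasing due date): Batch 1 Batch 2 Batch 3 Batch 4 Batch 6 Batch 5.
Batch 1: 0→4, due 25, tardiness 0
Batch 2: 4→10, due 34, tardiness 0
Batch 3: 10→17, due 37, tardiness 0
Batch 4: 17→31, due 44, tardiness 0
Batch 6: 31→43, due 45, tardiness 0
Batch 5: 43→48, due 54, tardiness 0
Sum = 0+0+0+0+0+0 = 0.
FIFO (arrival order): Batch 1 Batch 2 Batch 3 Batch 4 Batch 5 Batch 6.
Batch 1: 0→4, due 25, tardiness 0
Batch 2: 4→10, due 34, tardiness 0
Batch 3: 10→17, due 37, tardiness 0
Batch 4: 17→31, due 44, tardiness 0
Batch 5: 31→36, due 54, tardiness 0
Batch 6: 36→48, due 45, tardiness 3
Sum = 0+0+0+0+0+3 = 3.
Difference = 0 − 3 = -3.

-3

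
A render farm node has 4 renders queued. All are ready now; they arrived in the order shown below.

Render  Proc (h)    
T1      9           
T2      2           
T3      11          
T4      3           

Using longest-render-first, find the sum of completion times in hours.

LPT (decreasing processing time): T3 T1 T4 T2.
T3: 0→11
T1: 11→20
T4: 20→23
T2: 23→25
Sum = 11+20+23+25 = 79.

79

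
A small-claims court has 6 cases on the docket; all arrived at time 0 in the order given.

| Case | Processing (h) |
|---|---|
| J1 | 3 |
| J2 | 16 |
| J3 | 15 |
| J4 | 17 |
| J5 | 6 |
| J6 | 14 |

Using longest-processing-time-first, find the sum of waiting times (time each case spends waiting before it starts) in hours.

228

LPT (decreasing processing time): J4 J2 J3 J6 J5 J1.
J4: waits 0, runs 0→17
J2: waits 17, runs 17→33
J3: waits 33, runs 33→48
J6: waits 48, runs 48→62
J5: waits 62, runs 62→68
J1: waits 68, runs 68→71
Sum = 0+17+33+48+62+68 = 228.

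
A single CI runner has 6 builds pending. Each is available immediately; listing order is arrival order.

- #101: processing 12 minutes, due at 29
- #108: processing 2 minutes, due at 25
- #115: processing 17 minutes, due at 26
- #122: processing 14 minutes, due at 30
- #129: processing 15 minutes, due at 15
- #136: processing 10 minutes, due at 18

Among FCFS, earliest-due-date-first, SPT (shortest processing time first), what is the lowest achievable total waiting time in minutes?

FIFO (arrival order): #101 #108 #115 #122 #129 #136.
#101: waits 0, runs 0→12
#108: waits 12, runs 12→14
#115: waits 14, runs 14→31
#122: waits 31, runs 31→45
#129: waits 45, runs 45→60
#136: waits 60, runs 60→70
Sum = 0+12+14+31+45+60 = 162.
EDD (increasing due date): #129 #136 #108 #115 #101 #122.
#129: waits 0, runs 0→15
#136: waits 15, runs 15→25
#108: waits 25, runs 25→27
#115: waits 27, runs 27→44
#101: waits 44, runs 44→56
#122: waits 56, runs 56→70
Sum = 0+15+25+27+44+56 = 167.
SPT (increasing processing time): #108 #136 #101 #122 #129 #115.
#108: waits 0, runs 0→2
#136: waits 2, runs 2→12
#101: waits 12, runs 12→24
#122: waits 24, runs 24→38
#129: waits 38, runs 38→53
#115: waits 53, runs 53→70
Sum = 0+2+12+24+38+53 = 129.
FIFO 162, EDD 167, SPT 129 → minimum 129.

129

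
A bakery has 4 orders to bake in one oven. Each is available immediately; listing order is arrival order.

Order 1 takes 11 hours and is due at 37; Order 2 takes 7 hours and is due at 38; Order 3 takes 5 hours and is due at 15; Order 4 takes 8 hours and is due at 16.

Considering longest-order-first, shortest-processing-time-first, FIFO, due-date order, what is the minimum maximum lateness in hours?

-3

LPT (decreasing processing time): Order 1 Order 4 Order 2 Order 3.
Order 1: 0→11, due 37, lateness -26
Order 4: 11→19, due 16, lateness 3
Order 2: 19→26, due 38, lateness -12
Order 3: 26→31, due 15, lateness 16
Maximum = 16.
SPT (increasing processing time): Order 3 Order 2 Order 4 Order 1.
Order 3: 0→5, due 15, lateness -10
Order 2: 5→12, due 38, lateness -26
Order 4: 12→20, due 16, lateness 4
Order 1: 20→31, due 37, lateness -6
Maximum = 4.
FIFO (arrival order): Order 1 Order 2 Order 3 Order 4.
Order 1: 0→11, due 37, lateness -26
Order 2: 11→18, due 38, lateness -20
Order 3: 18→23, due 15, lateness 8
Order 4: 23→31, due 16, lateness 15
Maximum = 15.
EDD (increasing due date): Order 3 Order 4 Order 1 Order 2.
Order 3: 0→5, due 15, lateness -10
Order 4: 5→13, due 16, lateness -3
Order 1: 13→24, due 37, lateness -13
Order 2: 24→31, due 38, lateness -7
Maximum = -3.
LPT 16, SPT 4, FIFO 15, EDD -3 → minimum -3.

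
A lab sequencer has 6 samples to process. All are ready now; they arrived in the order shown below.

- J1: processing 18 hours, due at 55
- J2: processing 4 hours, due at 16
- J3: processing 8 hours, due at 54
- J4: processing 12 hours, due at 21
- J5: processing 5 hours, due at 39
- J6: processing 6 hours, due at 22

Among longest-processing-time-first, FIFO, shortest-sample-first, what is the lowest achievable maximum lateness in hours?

LPT (decreasing processing time): J1 J4 J3 J6 J5 J2.
J1: 0→18, due 55, lateness -37
J4: 18→30, due 21, lateness 9
J3: 30→38, due 54, lateness -16
J6: 38→44, due 22, lateness 22
J5: 44→49, due 39, lateness 10
J2: 49→53, due 16, lateness 37
Maximum = 37.
FIFO (arrival order): J1 J2 J3 J4 J5 J6.
J1: 0→18, due 55, lateness -37
J2: 18→22, due 16, lateness 6
J3: 22→30, due 54, lateness -24
J4: 30→42, due 21, lateness 21
J5: 42→47, due 39, lateness 8
J6: 47→53, due 22, lateness 31
Maximum = 31.
SPT (increasing processing time): J2 J5 J6 J3 J4 J1.
J2: 0→4, due 16, lateness -12
J5: 4→9, due 39, lateness -30
J6: 9→15, due 22, lateness -7
J3: 15→23, due 54, lateness -31
J4: 23→35, due 21, lateness 14
J1: 35→53, due 55, lateness -2
Maximum = 14.
LPT 37, FIFO 31, SPT 14 → minimum 14.

14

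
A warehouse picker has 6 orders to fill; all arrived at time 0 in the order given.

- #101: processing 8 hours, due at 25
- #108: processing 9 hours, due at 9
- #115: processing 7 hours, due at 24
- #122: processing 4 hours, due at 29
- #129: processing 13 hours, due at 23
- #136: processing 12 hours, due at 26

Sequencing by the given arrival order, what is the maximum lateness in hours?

27

FIFO (arrival order): #101 #108 #115 #122 #129 #136.
#101: 0→8, due 25, lateness -17
#108: 8→17, due 9, lateness 8
#115: 17→24, due 24, lateness 0
#122: 24→28, due 29, lateness -1
#129: 28→41, due 23, lateness 18
#136: 41→53, due 26, lateness 27
Maximum = 27.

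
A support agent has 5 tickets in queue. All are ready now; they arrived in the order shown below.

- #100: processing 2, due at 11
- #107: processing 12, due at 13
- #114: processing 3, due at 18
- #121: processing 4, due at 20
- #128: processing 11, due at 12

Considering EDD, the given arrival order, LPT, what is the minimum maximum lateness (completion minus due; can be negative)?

EDD (increasing due date): #100 #128 #107 #114 #121.
#100: 0→2, due 11, lateness -9
#128: 2→13, due 12, lateness 1
#107: 13→25, due 13, lateness 12
#114: 25→28, due 18, lateness 10
#121: 28→32, due 20, lateness 12
Maximum = 12.
FIFO (arrival order): #100 #107 #114 #121 #128.
#100: 0→2, due 11, lateness -9
#107: 2→14, due 13, lateness 1
#114: 14→17, due 18, lateness -1
#121: 17→21, due 20, lateness 1
#128: 21→32, due 12, lateness 20
Maximum = 20.
LPT (decreasing processing time): #107 #128 #121 #114 #100.
#107: 0→12, due 13, lateness -1
#128: 12→23, due 12, lateness 11
#121: 23→27, due 20, lateness 7
#114: 27→30, due 18, lateness 12
#100: 30→32, due 11, lateness 21
Maximum = 21.
EDD 12, FIFO 20, LPT 21 → minimum 12.

12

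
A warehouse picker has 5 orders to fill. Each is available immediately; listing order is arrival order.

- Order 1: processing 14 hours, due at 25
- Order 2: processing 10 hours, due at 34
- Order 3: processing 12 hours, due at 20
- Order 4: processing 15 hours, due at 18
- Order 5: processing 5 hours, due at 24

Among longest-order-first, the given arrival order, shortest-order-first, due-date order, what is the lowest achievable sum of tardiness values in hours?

LPT (decreasing processing time): Order 4 Order 1 Order 3 Order 2 Order 5.
Order 4: 0→15, due 18, tardiness 0
Order 1: 15→29, due 25, tardiness 4
Order 3: 29→41, due 20, tardiness 21
Order 2: 41→51, due 34, tardiness 17
Order 5: 51→56, due 24, tardiness 32
Sum = 0+4+21+17+32 = 74.
FIFO (arrival order): Order 1 Order 2 Order 3 Order 4 Order 5.
Order 1: 0→14, due 25, tardiness 0
Order 2: 14→24, due 34, tardiness 0
Order 3: 24→36, due 20, tardiness 16
Order 4: 36→51, due 18, tardiness 33
Order 5: 51→56, due 24, tardiness 32
Sum = 0+0+16+33+32 = 81.
SPT (increasing processing time): Order 5 Order 2 Order 3 Order 1 Order 4.
Order 5: 0→5, due 24, tardiness 0
Order 2: 5→15, due 34, tardiness 0
Order 3: 15→27, due 20, tardiness 7
Order 1: 27→41, due 25, tardiness 16
Order 4: 41→56, due 18, tardiness 38
Sum = 0+0+7+16+38 = 61.
EDD (increasing due date): Order 4 Order 3 Order 5 Order 1 Order 2.
Order 4: 0→15, due 18, tardiness 0
Order 3: 15→27, due 20, tardiness 7
Order 5: 27→32, due 24, tardiness 8
Order 1: 32→46, due 25, tardiness 21
Order 2: 46→56, due 34, tardiness 22
Sum = 0+7+8+21+22 = 58.
LPT 74, FIFO 81, SPT 61, EDD 58 → minimum 58.

58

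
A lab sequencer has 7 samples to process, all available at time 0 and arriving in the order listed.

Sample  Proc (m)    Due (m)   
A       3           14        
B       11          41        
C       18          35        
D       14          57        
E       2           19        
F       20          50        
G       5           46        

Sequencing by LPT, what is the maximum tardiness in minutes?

57

LPT (decreasing processing time): F C D B G A E.
F: 0→20, due 50, tardiness 0
C: 20→38, due 35, tardiness 3
D: 38→52, due 57, tardiness 0
B: 52→63, due 41, tardiness 22
G: 63→68, due 46, tardiness 22
A: 68→71, due 14, tardiness 57
E: 71→73, due 19, tardiness 54
Maximum = 57.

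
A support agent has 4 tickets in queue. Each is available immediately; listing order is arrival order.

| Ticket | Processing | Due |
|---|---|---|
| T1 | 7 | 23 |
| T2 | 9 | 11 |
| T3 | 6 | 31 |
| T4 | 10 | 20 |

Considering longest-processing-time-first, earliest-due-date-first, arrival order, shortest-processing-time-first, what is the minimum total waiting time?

LPT (decreasing processing time): T4 T2 T1 T3.
T4: waits 0, runs 0→10
T2: waits 10, runs 10→19
T1: waits 19, runs 19→26
T3: waits 26, runs 26→32
Sum = 0+10+19+26 = 55.
EDD (increasing due date): T2 T4 T1 T3.
T2: waits 0, runs 0→9
T4: waits 9, runs 9→19
T1: waits 19, runs 19→26
T3: waits 26, runs 26→32
Sum = 0+9+19+26 = 54.
FIFO (arrival order): T1 T2 T3 T4.
T1: waits 0, runs 0→7
T2: waits 7, runs 7→16
T3: waits 16, runs 16→22
T4: waits 22, runs 22→32
Sum = 0+7+16+22 = 45.
SPT (increasing processing time): T3 T1 T2 T4.
T3: waits 0, runs 0→6
T1: waits 6, runs 6→13
T2: waits 13, runs 13→22
T4: waits 22, runs 22→32
Sum = 0+6+13+22 = 41.
LPT 55, EDD 54, FIFO 45, SPT 41 → minimum 41.

41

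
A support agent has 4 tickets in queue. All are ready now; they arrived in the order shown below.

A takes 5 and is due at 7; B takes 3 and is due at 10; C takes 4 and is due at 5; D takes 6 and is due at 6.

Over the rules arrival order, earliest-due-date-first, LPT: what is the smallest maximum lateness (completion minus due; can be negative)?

8

FIFO (arrival order): A B C D.
A: 0→5, due 7, lateness -2
B: 5→8, due 10, lateness -2
C: 8→12, due 5, lateness 7
D: 12→18, due 6, lateness 12
Maximum = 12.
EDD (increasing due date): C D A B.
C: 0→4, due 5, lateness -1
D: 4→10, due 6, lateness 4
A: 10→15, due 7, lateness 8
B: 15→18, due 10, lateness 8
Maximum = 8.
LPT (decreasing processing time): D A C B.
D: 0→6, due 6, lateness 0
A: 6→11, due 7, lateness 4
C: 11→15, due 5, lateness 10
B: 15→18, due 10, lateness 8
Maximum = 10.
FIFO 12, EDD 8, LPT 10 → minimum 8.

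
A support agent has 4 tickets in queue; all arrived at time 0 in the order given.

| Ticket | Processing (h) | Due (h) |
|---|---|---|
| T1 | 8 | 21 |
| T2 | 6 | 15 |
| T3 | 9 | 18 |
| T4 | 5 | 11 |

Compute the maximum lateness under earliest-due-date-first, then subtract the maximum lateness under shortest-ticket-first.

-3

EDD (increasing due date): T4 T2 T3 T1.
T4: 0→5, due 11, lateness -6
T2: 5→11, due 15, lateness -4
T3: 11→20, due 18, lateness 2
T1: 20→28, due 21, lateness 7
Maximum = 7.
SPT (increasing processing time): T4 T2 T1 T3.
T4: 0→5, due 11, lateness -6
T2: 5→11, due 15, lateness -4
T1: 11→19, due 21, lateness -2
T3: 19→28, due 18, lateness 10
Maximum = 10.
Difference = 7 − 10 = -3.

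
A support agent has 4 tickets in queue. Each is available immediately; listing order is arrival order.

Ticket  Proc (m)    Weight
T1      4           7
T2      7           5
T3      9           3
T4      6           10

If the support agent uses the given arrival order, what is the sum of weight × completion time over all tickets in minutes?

403

FIFO (arrival order): T1 T2 T3 T4.
T1: finishes 4, weight 7, w·C = 28
T2: finishes 11, weight 5, w·C = 55
T3: finishes 20, weight 3, w·C = 60
T4: finishes 26, weight 10, w·C = 260
Sum = 28+55+60+260 = 403.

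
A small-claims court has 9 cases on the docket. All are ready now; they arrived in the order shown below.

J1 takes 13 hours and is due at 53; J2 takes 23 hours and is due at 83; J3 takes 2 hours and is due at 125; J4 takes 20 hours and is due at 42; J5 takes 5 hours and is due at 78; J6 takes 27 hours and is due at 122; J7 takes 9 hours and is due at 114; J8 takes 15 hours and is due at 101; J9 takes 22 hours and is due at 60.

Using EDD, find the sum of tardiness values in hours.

EDD (increasing due date): J4 J1 J9 J5 J2 J8 J7 J6 J3.
J4: 0→20, due 42, tardiness 0
J1: 20→33, due 53, tardiness 0
J9: 33→55, due 60, tardiness 0
J5: 55→60, due 78, tardiness 0
J2: 60→83, due 83, tardiness 0
J8: 83→98, due 101, tardiness 0
J7: 98→107, due 114, tardiness 0
J6: 107→134, due 122, tardiness 12
J3: 134→136, due 125, tardiness 11
Sum = 0+0+0+0+0+0+0+12+11 = 23.

23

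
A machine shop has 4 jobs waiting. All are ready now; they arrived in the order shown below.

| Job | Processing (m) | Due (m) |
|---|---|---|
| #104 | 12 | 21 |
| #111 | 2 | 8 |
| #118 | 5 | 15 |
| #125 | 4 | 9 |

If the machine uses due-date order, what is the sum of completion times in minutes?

42

EDD (increasing due date): #111 #125 #118 #104.
#111: 0→2
#125: 2→6
#118: 6→11
#104: 11→23
Sum = 2+6+11+23 = 42.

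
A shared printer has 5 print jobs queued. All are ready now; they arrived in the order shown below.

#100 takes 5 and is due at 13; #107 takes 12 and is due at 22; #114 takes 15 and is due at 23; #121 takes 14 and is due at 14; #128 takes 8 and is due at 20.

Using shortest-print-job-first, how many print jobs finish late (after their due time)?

3

SPT (increasing processing time): #100 #128 #107 #121 #114.
#100: 0→5, due 13, tardiness 0
#128: 5→13, due 20, tardiness 0
#107: 13→25, due 22, tardiness 3
#121: 25→39, due 14, tardiness 25
#114: 39→54, due 23, tardiness 31
Late print jobs: 3.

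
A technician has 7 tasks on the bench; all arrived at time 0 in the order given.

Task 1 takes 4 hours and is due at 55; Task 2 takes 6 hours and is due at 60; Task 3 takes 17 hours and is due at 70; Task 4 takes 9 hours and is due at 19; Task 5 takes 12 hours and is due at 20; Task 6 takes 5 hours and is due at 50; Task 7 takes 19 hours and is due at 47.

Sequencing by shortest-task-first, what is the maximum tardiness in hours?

25

SPT (increasing processing time): Task 1 Task 6 Task 2 Task 4 Task 5 Task 3 Task 7.
Task 1: 0→4, due 55, tardiness 0
Task 6: 4→9, due 50, tardiness 0
Task 2: 9→15, due 60, tardiness 0
Task 4: 15→24, due 19, tardiness 5
Task 5: 24→36, due 20, tardiness 16
Task 3: 36→53, due 70, tardiness 0
Task 7: 53→72, due 47, tardiness 25
Maximum = 25.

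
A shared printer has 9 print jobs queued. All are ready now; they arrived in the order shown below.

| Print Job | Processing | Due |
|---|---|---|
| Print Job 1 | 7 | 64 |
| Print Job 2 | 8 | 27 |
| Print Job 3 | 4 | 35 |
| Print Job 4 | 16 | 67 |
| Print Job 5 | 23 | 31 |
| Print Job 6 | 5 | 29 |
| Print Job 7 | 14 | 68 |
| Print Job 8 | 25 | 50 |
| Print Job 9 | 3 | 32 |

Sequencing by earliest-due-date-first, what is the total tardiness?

EDD (increasing due date): Print Job 2 Print Job 6 Print Job 5 Print Job 9 Print Job 3 Print Job 8 Print Job 1 Print Job 4 Print Job 7.
Print Job 2: 0→8, due 27, tardiness 0
Print Job 6: 8→13, due 29, tardiness 0
Print Job 5: 13→36, due 31, tardiness 5
Print Job 9: 36→39, due 32, tardiness 7
Print Job 3: 39→43, due 35, tardiness 8
Print Job 8: 43→68, due 50, tardiness 18
Print Job 1: 68→75, due 64, tardiness 11
Print Job 4: 75→91, due 67, tardiness 24
Print Job 7: 91→105, due 68, tardiness 37
Sum = 0+0+5+7+8+18+11+24+37 = 110.

110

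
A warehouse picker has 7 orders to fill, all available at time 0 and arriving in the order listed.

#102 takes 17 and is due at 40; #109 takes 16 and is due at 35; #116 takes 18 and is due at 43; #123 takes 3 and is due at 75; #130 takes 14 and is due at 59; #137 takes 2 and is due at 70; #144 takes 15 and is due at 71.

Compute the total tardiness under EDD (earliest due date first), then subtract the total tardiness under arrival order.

EDD (increasing due date): #109 #102 #116 #130 #137 #144 #123.
#109: 0→16, due 35, tardiness 0
#102: 16→33, due 40, tardiness 0
#116: 33→51, due 43, tardiness 8
#130: 51→65, due 59, tardiness 6
#137: 65→67, due 70, tardiness 0
#144: 67→82, due 71, tardiness 11
#123: 82→85, due 75, tardiness 10
Sum = 0+0+8+6+0+11+10 = 35.
FIFO (arrival order): #102 #109 #116 #123 #130 #137 #144.
#102: 0→17, due 40, tardiness 0
#109: 17→33, due 35, tardiness 0
#116: 33→51, due 43, tardiness 8
#123: 51→54, due 75, tardiness 0
#130: 54→68, due 59, tardiness 9
#137: 68→70, due 70, tardiness 0
#144: 70→85, due 71, tardiness 14
Sum = 0+0+8+0+9+0+14 = 31.
Difference = 35 − 31 = 4.

4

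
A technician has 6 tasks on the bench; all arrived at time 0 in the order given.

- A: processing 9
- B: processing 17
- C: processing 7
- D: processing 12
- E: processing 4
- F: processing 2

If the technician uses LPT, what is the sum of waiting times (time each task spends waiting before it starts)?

178

LPT (decreasing processing time): B D A C E F.
B: waits 0, runs 0→17
D: waits 17, runs 17→29
A: waits 29, runs 29→38
C: waits 38, runs 38→45
E: waits 45, runs 45→49
F: waits 49, runs 49→51
Sum = 0+17+29+38+45+49 = 178.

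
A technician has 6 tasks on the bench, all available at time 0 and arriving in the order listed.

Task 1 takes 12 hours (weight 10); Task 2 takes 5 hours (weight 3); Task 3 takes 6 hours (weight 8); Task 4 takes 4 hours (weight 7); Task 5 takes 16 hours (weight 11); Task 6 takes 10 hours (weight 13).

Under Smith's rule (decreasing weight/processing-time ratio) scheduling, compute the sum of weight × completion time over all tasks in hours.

1375

WSPT (decreasing weight/processing-time ratio): Task 4 Task 3 Task 6 Task 1 Task 5 Task 2.
Task 4: finishes 4, weight 7, w·C = 28
Task 3: finishes 10, weight 8, w·C = 80
Task 6: finishes 20, weight 13, w·C = 260
Task 1: finishes 32, weight 10, w·C = 320
Task 5: finishes 48, weight 11, w·C = 528
Task 2: finishes 53, weight 3, w·C = 159
Sum = 28+80+260+320+528+159 = 1375.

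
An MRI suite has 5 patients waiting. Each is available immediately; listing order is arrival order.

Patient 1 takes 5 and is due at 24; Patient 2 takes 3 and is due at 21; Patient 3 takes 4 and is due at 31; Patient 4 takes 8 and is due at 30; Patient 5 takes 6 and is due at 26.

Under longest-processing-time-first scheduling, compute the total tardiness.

5

LPT (decreasing processing time): Patient 4 Patient 5 Patient 1 Patient 3 Patient 2.
Patient 4: 0→8, due 30, tardiness 0
Patient 5: 8→14, due 26, tardiness 0
Patient 1: 14→19, due 24, tardiness 0
Patient 3: 19→23, due 31, tardiness 0
Patient 2: 23→26, due 21, tardiness 5
Sum = 0+0+0+0+5 = 5.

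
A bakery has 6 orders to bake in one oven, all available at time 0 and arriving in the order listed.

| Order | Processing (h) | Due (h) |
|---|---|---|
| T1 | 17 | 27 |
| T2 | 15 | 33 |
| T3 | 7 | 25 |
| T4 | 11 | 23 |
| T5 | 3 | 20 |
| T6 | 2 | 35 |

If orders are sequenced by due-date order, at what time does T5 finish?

EDD (increasing due date): T5 T4 T3 T1 T2 T6.
T5: 0→3

3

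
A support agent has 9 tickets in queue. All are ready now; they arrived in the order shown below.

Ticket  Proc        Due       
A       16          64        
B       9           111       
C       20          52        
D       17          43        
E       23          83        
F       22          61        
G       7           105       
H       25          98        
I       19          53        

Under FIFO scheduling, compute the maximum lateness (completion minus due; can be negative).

105

FIFO (arrival order): A B C D E F G H I.
A: 0→16, due 64, lateness -48
B: 16→25, due 111, lateness -86
C: 25→45, due 52, lateness -7
D: 45→62, due 43, lateness 19
E: 62→85, due 83, lateness 2
F: 85→107, due 61, lateness 46
G: 107→114, due 105, lateness 9
H: 114→139, due 98, lateness 41
I: 139→158, due 53, lateness 105
Maximum = 105.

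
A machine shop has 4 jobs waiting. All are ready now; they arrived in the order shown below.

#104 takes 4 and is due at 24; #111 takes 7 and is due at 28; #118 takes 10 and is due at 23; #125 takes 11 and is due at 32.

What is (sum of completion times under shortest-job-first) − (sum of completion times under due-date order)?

SPT (increasing processing time): #104 #111 #118 #125.
#104: 0→4
#111: 4→11
#118: 11→21
#125: 21→32
Sum = 4+11+21+32 = 68.
EDD (increasing due date): #118 #104 #111 #125.
#118: 0→10
#104: 10→14
#111: 14→21
#125: 21→32
Sum = 10+14+21+32 = 77.
Difference = 68 − 77 = -9.

-9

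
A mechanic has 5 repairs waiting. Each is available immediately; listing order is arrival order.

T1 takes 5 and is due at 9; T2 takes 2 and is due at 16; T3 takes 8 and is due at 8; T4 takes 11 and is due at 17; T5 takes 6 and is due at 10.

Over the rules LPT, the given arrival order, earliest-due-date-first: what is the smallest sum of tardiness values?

33

LPT (decreasing processing time): T4 T3 T5 T1 T2.
T4: 0→11, due 17, tardiness 0
T3: 11→19, due 8, tardiness 11
T5: 19→25, due 10, tardiness 15
T1: 25→30, due 9, tardiness 21
T2: 30→32, due 16, tardiness 16
Sum = 0+11+15+21+16 = 63.
FIFO (arrival order): T1 T2 T3 T4 T5.
T1: 0→5, due 9, tardiness 0
T2: 5→7, due 16, tardiness 0
T3: 7→15, due 8, tardiness 7
T4: 15→26, due 17, tardiness 9
T5: 26→32, due 10, tardiness 22
Sum = 0+0+7+9+22 = 38.
EDD (increasing due date): T3 T1 T5 T2 T4.
T3: 0→8, due 8, tardiness 0
T1: 8→13, due 9, tardiness 4
T5: 13→19, due 10, tardiness 9
T2: 19→21, due 16, tardiness 5
T4: 21→32, due 17, tardiness 15
Sum = 0+4+9+5+15 = 33.
LPT 63, FIFO 38, EDD 33 → minimum 33.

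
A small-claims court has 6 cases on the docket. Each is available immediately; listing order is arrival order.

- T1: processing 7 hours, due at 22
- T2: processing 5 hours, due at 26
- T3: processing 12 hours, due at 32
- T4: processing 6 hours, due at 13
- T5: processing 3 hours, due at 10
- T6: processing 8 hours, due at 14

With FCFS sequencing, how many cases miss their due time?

3

FIFO (arrival order): T1 T2 T3 T4 T5 T6.
T1: 0→7, due 22, tardiness 0
T2: 7→12, due 26, tardiness 0
T3: 12→24, due 32, tardiness 0
T4: 24→30, due 13, tardiness 17
T5: 30→33, due 10, tardiness 23
T6: 33→41, due 14, tardiness 27
Late cases: 3.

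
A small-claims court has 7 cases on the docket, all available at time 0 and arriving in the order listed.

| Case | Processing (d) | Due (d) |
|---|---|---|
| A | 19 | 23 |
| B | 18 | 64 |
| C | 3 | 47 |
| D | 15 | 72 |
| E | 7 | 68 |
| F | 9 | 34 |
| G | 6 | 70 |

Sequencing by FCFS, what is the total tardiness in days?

44

FIFO (arrival order): A B C D E F G.
A: 0→19, due 23, tardiness 0
B: 19→37, due 64, tardiness 0
C: 37→40, due 47, tardiness 0
D: 40→55, due 72, tardiness 0
E: 55→62, due 68, tardiness 0
F: 62→71, due 34, tardiness 37
G: 71→77, due 70, tardiness 7
Sum = 0+0+0+0+0+37+7 = 44.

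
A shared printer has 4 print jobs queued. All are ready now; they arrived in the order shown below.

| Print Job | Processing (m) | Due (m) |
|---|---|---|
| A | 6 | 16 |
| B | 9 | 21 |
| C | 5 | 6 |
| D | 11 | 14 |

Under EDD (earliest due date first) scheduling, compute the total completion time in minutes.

EDD (increasing due date): C D A B.
C: 0→5
D: 5→16
A: 16→22
B: 22→31
Sum = 5+16+22+31 = 74.

74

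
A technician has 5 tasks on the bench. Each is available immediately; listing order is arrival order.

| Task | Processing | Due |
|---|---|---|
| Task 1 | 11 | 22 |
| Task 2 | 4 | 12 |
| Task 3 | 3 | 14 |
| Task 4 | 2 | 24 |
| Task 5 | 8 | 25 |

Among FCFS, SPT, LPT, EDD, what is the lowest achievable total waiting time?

FIFO (arrival order): Task 1 Task 2 Task 3 Task 4 Task 5.
Task 1: waits 0, runs 0→11
Task 2: waits 11, runs 11→15
Task 3: waits 15, runs 15→18
Task 4: waits 18, runs 18→20
Task 5: waits 20, runs 20→28
Sum = 0+11+15+18+20 = 64.
SPT (increasing processing time): Task 4 Task 3 Task 2 Task 5 Task 1.
Task 4: waits 0, runs 0→2
Task 3: waits 2, runs 2→5
Task 2: waits 5, runs 5→9
Task 5: waits 9, runs 9→17
Task 1: waits 17, runs 17→28
Sum = 0+2+5+9+17 = 33.
LPT (decreasing processing time): Task 1 Task 5 Task 2 Task 3 Task 4.
Task 1: waits 0, runs 0→11
Task 5: waits 11, runs 11→19
Task 2: waits 19, runs 19→23
Task 3: waits 23, runs 23→26
Task 4: waits 26, runs 26→28
Sum = 0+11+19+23+26 = 79.
EDD (increasing due date): Task 2 Task 3 Task 1 Task 4 Task 5.
Task 2: waits 0, runs 0→4
Task 3: waits 4, runs 4→7
Task 1: waits 7, runs 7→18
Task 4: waits 18, runs 18→20
Task 5: waits 20, runs 20→28
Sum = 0+4+7+18+20 = 49.
FIFO 64, SPT 33, LPT 79, EDD 49 → minimum 33.

33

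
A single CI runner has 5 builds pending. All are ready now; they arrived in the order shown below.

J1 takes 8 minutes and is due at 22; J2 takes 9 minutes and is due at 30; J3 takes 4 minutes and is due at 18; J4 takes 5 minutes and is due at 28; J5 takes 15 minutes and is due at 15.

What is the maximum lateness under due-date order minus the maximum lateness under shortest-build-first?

EDD (increasing due date): J5 J3 J1 J4 J2.
J5: 0→15, due 15, lateness 0
J3: 15→19, due 18, lateness 1
J1: 19→27, due 22, lateness 5
J4: 27→32, due 28, lateness 4
J2: 32→41, due 30, lateness 11
Maximum = 11.
SPT (increasing processing time): J3 J4 J1 J2 J5.
J3: 0→4, due 18, lateness -14
J4: 4→9, due 28, lateness -19
J1: 9→17, due 22, lateness -5
J2: 17→26, due 30, lateness -4
J5: 26→41, due 15, lateness 26
Maximum = 26.
Difference = 11 − 26 = -15.

-15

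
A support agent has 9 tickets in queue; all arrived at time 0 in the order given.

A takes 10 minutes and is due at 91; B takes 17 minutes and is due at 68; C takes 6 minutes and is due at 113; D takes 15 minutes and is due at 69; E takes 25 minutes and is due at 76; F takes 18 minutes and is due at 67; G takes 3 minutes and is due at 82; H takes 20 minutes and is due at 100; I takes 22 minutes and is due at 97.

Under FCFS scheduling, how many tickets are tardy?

4

FIFO (arrival order): A B C D E F G H I.
A: 0→10, due 91, tardiness 0
B: 10→27, due 68, tardiness 0
C: 27→33, due 113, tardiness 0
D: 33→48, due 69, tardiness 0
E: 48→73, due 76, tardiness 0
F: 73→91, due 67, tardiness 24
G: 91→94, due 82, tardiness 12
H: 94→114, due 100, tardiness 14
I: 114→136, due 97, tardiness 39
Late tickets: 4.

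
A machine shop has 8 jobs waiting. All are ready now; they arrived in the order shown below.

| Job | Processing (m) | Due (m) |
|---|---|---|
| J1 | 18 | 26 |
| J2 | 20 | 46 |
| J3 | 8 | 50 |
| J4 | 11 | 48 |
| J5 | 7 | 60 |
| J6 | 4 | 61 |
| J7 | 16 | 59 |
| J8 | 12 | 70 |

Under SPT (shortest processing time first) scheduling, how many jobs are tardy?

2

SPT (increasing processing time): J6 J5 J3 J4 J8 J7 J1 J2.
J6: 0→4, due 61, tardiness 0
J5: 4→11, due 60, tardiness 0
J3: 11→19, due 50, tardiness 0
J4: 19→30, due 48, tardiness 0
J8: 30→42, due 70, tardiness 0
J7: 42→58, due 59, tardiness 0
J1: 58→76, due 26, tardiness 50
J2: 76→96, due 46, tardiness 50
Late jobs: 2.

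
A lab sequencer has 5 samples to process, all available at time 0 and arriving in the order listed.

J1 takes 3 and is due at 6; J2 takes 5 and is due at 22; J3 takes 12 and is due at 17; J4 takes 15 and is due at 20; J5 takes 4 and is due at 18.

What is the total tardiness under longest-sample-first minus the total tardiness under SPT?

LPT (decreasing processing time): J4 J3 J2 J5 J1.
J4: 0→15, due 20, tardiness 0
J3: 15→27, due 17, tardiness 10
J2: 27→32, due 22, tardiness 10
J5: 32→36, due 18, tardiness 18
J1: 36→39, due 6, tardiness 33
Sum = 0+10+10+18+33 = 71.
SPT (increasing processing time): J1 J5 J2 J3 J4.
J1: 0→3, due 6, tardiness 0
J5: 3→7, due 18, tardiness 0
J2: 7→12, due 22, tardiness 0
J3: 12→24, due 17, tardiness 7
J4: 24→39, due 20, tardiness 19
Sum = 0+0+0+7+19 = 26.
Difference = 71 − 26 = 45.

45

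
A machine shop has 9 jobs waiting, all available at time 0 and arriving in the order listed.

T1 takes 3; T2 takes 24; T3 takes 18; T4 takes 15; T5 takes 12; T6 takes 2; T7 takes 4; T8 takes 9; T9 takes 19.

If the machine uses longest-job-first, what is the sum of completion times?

700

LPT (decreasing processing time): T2 T9 T3 T4 T5 T8 T7 T1 T6.
T2: 0→24
T9: 24→43
T3: 43→61
T4: 61→76
T5: 76→88
T8: 88→97
T7: 97→101
T1: 101→104
T6: 104→106
Sum = 24+43+61+76+88+97+101+104+106 = 700.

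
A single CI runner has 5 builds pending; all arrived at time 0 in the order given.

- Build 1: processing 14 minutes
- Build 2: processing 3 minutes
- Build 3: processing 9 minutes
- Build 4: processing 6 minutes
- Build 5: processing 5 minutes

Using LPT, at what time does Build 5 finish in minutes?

LPT (decreasing processing time): Build 1 Build 3 Build 4 Build 5 Build 2.
Build 1: 0→14
Build 3: 14→23
Build 4: 23→29
Build 5: 29→34

34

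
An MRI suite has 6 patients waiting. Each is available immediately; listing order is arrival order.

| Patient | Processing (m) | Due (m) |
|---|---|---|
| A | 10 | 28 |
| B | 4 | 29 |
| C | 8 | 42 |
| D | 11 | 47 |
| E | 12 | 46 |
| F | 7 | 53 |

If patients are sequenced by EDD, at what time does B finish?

14

EDD (increasing due date): A B C E D F.
A: 0→10
B: 10→14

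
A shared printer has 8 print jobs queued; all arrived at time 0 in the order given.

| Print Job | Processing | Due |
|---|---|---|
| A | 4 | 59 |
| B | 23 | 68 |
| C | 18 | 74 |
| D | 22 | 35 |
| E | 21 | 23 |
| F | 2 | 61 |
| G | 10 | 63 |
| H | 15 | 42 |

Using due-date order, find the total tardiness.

EDD (increasing due date): E D H A F G B C.
E: 0→21, due 23, tardiness 0
D: 21→43, due 35, tardiness 8
H: 43→58, due 42, tardiness 16
A: 58→62, due 59, tardiness 3
F: 62→64, due 61, tardiness 3
G: 64→74, due 63, tardiness 11
B: 74→97, due 68, tardiness 29
C: 97→115, due 74, tardiness 41
Sum = 0+8+16+3+3+11+29+41 = 111.

111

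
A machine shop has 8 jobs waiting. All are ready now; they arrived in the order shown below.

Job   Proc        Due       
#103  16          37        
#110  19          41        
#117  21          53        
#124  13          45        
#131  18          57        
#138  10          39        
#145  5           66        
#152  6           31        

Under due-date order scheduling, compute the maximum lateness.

46

EDD (increasing due date): #152 #103 #138 #110 #124 #117 #131 #145.
#152: 0→6, due 31, lateness -25
#103: 6→22, due 37, lateness -15
#138: 22→32, due 39, lateness -7
#110: 32→51, due 41, lateness 10
#124: 51→64, due 45, lateness 19
#117: 64→85, due 53, lateness 32
#131: 85→103, due 57, lateness 46
#145: 103→108, due 66, lateness 42
Maximum = 46.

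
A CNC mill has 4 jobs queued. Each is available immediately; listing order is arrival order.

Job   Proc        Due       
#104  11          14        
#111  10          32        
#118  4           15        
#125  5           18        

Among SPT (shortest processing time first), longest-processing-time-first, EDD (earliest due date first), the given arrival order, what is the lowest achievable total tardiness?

2

SPT (increasing processing time): #118 #125 #111 #104.
#118: 0→4, due 15, tardiness 0
#125: 4→9, due 18, tardiness 0
#111: 9→19, due 32, tardiness 0
#104: 19→30, due 14, tardiness 16
Sum = 0+0+0+16 = 16.
LPT (decreasing processing time): #104 #111 #125 #118.
#104: 0→11, due 14, tardiness 0
#111: 11→21, due 32, tardiness 0
#125: 21→26, due 18, tardiness 8
#118: 26→30, due 15, tardiness 15
Sum = 0+0+8+15 = 23.
EDD (increasing due date): #104 #118 #125 #111.
#104: 0→11, due 14, tardiness 0
#118: 11→15, due 15, tardiness 0
#125: 15→20, due 18, tardiness 2
#111: 20→30, due 32, tardiness 0
Sum = 0+0+2+0 = 2.
FIFO (arrival order): #104 #111 #118 #125.
#104: 0→11, due 14, tardiness 0
#111: 11→21, due 32, tardiness 0
#118: 21→25, due 15, tardiness 10
#125: 25→30, due 18, tardiness 12
Sum = 0+0+10+12 = 22.
SPT 16, LPT 23, EDD 2, FIFO 22 → minimum 2.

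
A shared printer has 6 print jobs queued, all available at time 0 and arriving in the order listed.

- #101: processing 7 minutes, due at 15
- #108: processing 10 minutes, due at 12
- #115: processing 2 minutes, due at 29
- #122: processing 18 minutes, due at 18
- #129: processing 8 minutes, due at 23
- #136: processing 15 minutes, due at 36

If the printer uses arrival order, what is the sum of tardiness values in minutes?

70

FIFO (arrival order): #101 #108 #115 #122 #129 #136.
#101: 0→7, due 15, tardiness 0
#108: 7→17, due 12, tardiness 5
#115: 17→19, due 29, tardiness 0
#122: 19→37, due 18, tardiness 19
#129: 37→45, due 23, tardiness 22
#136: 45→60, due 36, tardiness 24
Sum = 0+5+0+19+22+24 = 70.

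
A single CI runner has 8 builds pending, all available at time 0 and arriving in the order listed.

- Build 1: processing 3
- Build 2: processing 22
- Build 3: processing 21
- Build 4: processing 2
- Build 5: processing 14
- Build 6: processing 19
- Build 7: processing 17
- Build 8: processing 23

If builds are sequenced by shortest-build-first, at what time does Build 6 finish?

55

SPT (increasing processing time): Build 4 Build 1 Build 5 Build 7 Build 6 Build 3 Build 2 Build 8.
Build 4: 0→2
Build 1: 2→5
Build 5: 5→19
Build 7: 19→36
Build 6: 36→55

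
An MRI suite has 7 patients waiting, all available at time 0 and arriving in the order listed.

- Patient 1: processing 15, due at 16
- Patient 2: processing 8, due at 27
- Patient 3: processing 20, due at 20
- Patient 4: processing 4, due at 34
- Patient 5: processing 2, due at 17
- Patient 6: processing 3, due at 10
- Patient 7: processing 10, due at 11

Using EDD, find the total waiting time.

EDD (increasing due date): Patient 6 Patient 7 Patient 1 Patient 5 Patient 3 Patient 2 Patient 4.
Patient 6: waits 0, runs 0→3
Patient 7: waits 3, runs 3→13
Patient 1: waits 13, runs 13→28
Patient 5: waits 28, runs 28→30
Patient 3: waits 30, runs 30→50
Patient 2: waits 50, runs 50→58
Patient 4: waits 58, runs 58→62
Sum = 0+3+13+28+30+50+58 = 182.

182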